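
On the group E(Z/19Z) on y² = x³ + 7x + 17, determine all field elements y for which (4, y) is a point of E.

x³ + 7x + 17 = 109 ≡ 14 (mod 19).
14 is a non-residue mod 19; no y exists.

none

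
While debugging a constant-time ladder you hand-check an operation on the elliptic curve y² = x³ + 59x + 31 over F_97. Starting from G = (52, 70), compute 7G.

Repeated addition: build up to 7G.
2G: tangent at (52, 70): λ = (3·52² + 59)/(2·70) ≡ 23/43. 43⁻¹ ≡ 88 (mod 97), so λ ≡ 23·88 ≡ 84.
  x = λ² - 52 - 52 = 7056 - 104 ≡ 65; y = λ·(52 - 65) - 70 ≡ 2. → (65, 2)
3G: (65, 2) + (52, 70). λ = (70 - 2)/(52 - 65) ≡ 68/84 mod 97. 84⁻¹ ≡ 82 (mod 97), so λ ≡ 47.
  x = λ² - 65 - 52 = 2209 - 117 ≡ 55; y = λ·(65 - 55) - 2 ≡ 80. → (55, 80)
4G: (55, 80) + (52, 70). λ = (70 - 80)/(52 - 55) ≡ 87/94 mod 97. 94⁻¹ ≡ 32 (mod 97) since 94·32 = 3008 ≡ 1, so λ ≡ 68.
  x = λ² - 55 - 52 = 4624 - 107 ≡ 55; y = λ·(55 - 55) - 80 ≡ 17. → (55, 17)
5G: (55, 17) + (52, 70). λ = (70 - 17)/(52 - 55) ≡ 53/94 mod 97. 94⁻¹ ≡ 32 (mod 97) since 94·32 = 3008 ≡ 1, so λ ≡ 47.
  x = λ² - 55 - 52 = 2209 - 107 ≡ 65; y = λ·(55 - 65) - 17 ≡ 95. → (65, 95)
6G: (65, 95) + (52, 70). λ = (70 - 95)/(52 - 65) ≡ 72/84 mod 97. 84⁻¹ ≡ 82 (mod 97), so λ ≡ 84.
  x = λ² - 65 - 52 = 7056 - 117 ≡ 52; y = λ·(65 - 52) - 95 ≡ 27. → (52, 27)
7G: (52, 27) + (52, 70): same x and y₁ ≡ -y₂, so the sum is the point at infinity.

O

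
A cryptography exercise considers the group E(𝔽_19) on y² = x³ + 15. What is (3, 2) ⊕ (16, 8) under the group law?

(3, 2) + (16, 8). λ = (8 - 2)/(16 - 3) ≡ 6/13 mod 19. 13⁻¹ ≡ 3 (mod 19), so λ ≡ 18.
  x = λ² - 3 - 16 = 324 - 19 ≡ 1; y = λ·(3 - 1) - 2 ≡ 15. → (1, 15)

(1, 15)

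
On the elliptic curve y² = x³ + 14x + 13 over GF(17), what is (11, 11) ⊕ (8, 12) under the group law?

(0, 8)

(11, 11) + (8, 12). λ = (12 - 11)/(8 - 11) ≡ 1/14 mod 17. 14⁻¹ ≡ 11 (mod 17), so λ ≡ 11.
  x = λ² - 11 - 8 = 121 - 19 ≡ 0; y = λ·(11 - 0) - 11 ≡ 8. → (0, 8)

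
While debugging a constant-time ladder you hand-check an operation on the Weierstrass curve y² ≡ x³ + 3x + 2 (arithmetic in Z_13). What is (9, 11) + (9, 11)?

(4, 0)

tangent at (9, 11): λ = (3·9² + 3)/(2·11) ≡ 12/9. 9⁻¹ ≡ 3 (mod 13) since 9·3 = 27 ≡ 1, so λ ≡ 12·3 ≡ 10.
  x = λ² - 9 - 9 = 100 - 18 ≡ 4; y = λ·(9 - 4) - 11 ≡ 0. → (4, 0)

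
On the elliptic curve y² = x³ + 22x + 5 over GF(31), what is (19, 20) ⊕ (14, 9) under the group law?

(19, 20) + (14, 9). λ = (9 - 20)/(14 - 19) ≡ 20/26 mod 31. 26⁻¹ ≡ 6 (mod 31), so λ ≡ 27.
  x = λ² - 19 - 14 = 729 - 33 ≡ 14; y = λ·(19 - 14) - 20 ≡ 22. → (14, 22)

(14, 22)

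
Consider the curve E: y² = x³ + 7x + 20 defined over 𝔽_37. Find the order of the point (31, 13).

9

2P: tangent at (31, 13): λ = (3·31² + 7)/(2·13) ≡ 4/26. 26⁻¹ ≡ 10 (mod 37), so λ ≡ 4·10 ≡ 3.
  x = λ² - 31 - 31 = 9 - 62 ≡ 21; y = λ·(31 - 21) - 13 ≡ 17. → (21, 17)
3P: (21, 17) + (31, 13). λ = (13 - 17)/(31 - 21) ≡ 33/10 mod 37. 10⁻¹ ≡ 26 (mod 37) since 10·26 = 260 ≡ 1, so λ ≡ 7.
  x = λ² - 21 - 31 = 49 - 52 ≡ 34; y = λ·(21 - 34) - 17 ≡ 3. → (34, 3)
4P: (34, 3) + (31, 13). λ = (13 - 3)/(31 - 34) ≡ 10/34 mod 37. 34⁻¹ ≡ 12 (mod 37) since 34·12 = 408 ≡ 1, so λ ≡ 9.
  x = λ² - 34 - 31 = 81 - 65 ≡ 16; y = λ·(34 - 16) - 3 ≡ 11. → (16, 11)
5P: (16, 11) + (31, 13). λ = (13 - 11)/(31 - 16) ≡ 2/15 mod 37. 15⁻¹ ≡ 5 (mod 37), so λ ≡ 10.
  x = λ² - 16 - 31 = 100 - 47 ≡ 16; y = λ·(16 - 16) - 11 ≡ 26. → (16, 26)
6P: (16, 26) + (31, 13). λ = (13 - 26)/(31 - 16) ≡ 24/15 mod 37. 15⁻¹ ≡ 5 (mod 37) since 15·5 = 75 ≡ 1, so λ ≡ 9.
  x = λ² - 16 - 31 = 81 - 47 ≡ 34; y = λ·(16 - 34) - 26 ≡ 34. → (34, 34)
7P: (34, 34) + (31, 13). λ = (13 - 34)/(31 - 34) ≡ 16/34 mod 37. 34⁻¹ ≡ 12 (mod 37) since 34·12 = 408 ≡ 1, so λ ≡ 7.
  x = λ² - 34 - 31 = 49 - 65 ≡ 21; y = λ·(34 - 21) - 34 ≡ 20. → (21, 20)
8P: (21, 20) + (31, 13). λ = (13 - 20)/(31 - 21) ≡ 30/10 mod 37. 10⁻¹ ≡ 26 (mod 37) since 10·26 = 260 ≡ 1, so λ ≡ 3.
  x = λ² - 21 - 31 = 9 - 52 ≡ 31; y = λ·(21 - 31) - 20 ≡ 24. → (31, 24)
9P: (31, 24) + (31, 13): same x and y₁ ≡ -y₂, so the sum is the point at infinity.
9P = the point at infinity, so the order is 9.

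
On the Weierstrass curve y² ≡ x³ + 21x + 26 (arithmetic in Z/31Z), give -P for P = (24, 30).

-(24, 30) = (24, -30 mod 31) = (24, 1).

(24, 1)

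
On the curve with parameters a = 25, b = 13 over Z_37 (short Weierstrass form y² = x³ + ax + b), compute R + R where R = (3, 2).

(15, 27)

tangent at (3, 2): λ = (3·3² + 25)/(2·2) ≡ 15/4. 4⁻¹ ≡ 28 (mod 37) since 4·28 = 112 ≡ 1, so λ ≡ 15·28 ≡ 13.
  x = λ² - 3 - 3 = 169 - 6 ≡ 15; y = λ·(3 - 15) - 2 ≡ 27. → (15, 27)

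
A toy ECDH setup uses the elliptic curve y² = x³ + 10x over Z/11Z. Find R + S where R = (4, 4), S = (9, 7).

(1, 0)

(4, 4) + (9, 7). λ = (7 - 4)/(9 - 4) ≡ 3/5 mod 11. 5⁻¹ ≡ 9 (mod 11) since 5·9 = 45 ≡ 1, so λ ≡ 5.
  x = λ² - 4 - 9 = 25 - 13 ≡ 1; y = λ·(4 - 1) - 4 ≡ 0. → (1, 0)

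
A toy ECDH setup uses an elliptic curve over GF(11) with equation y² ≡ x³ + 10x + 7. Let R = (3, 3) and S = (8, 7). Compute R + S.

(9, 1)

(3, 3) + (8, 7). λ = (7 - 3)/(8 - 3) ≡ 4/5 mod 11. 5⁻¹ ≡ 9 (mod 11) since 5·9 = 45 ≡ 1, so λ ≡ 3.
  x = λ² - 3 - 8 = 9 - 11 ≡ 9; y = λ·(3 - 9) - 3 ≡ 1. → (9, 1)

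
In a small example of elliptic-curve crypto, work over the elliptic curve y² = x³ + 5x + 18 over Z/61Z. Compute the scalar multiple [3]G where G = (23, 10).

Repeated addition: build up to 3G.
2G: tangent at (23, 10): λ = (3·23² + 5)/(2·10) ≡ 6/20. 20⁻¹ ≡ 58 (mod 61) since 20·58 = 1160 ≡ 1, so λ ≡ 6·58 ≡ 43.
  x = λ² - 23 - 23 = 1849 - 46 ≡ 34; y = λ·(23 - 34) - 10 ≡ 5. → (34, 5)
3G: (34, 5) + (23, 10). λ = (10 - 5)/(23 - 34) ≡ 5/50 mod 61. 50⁻¹ ≡ 11 (mod 61), so λ ≡ 55.
  x = λ² - 34 - 23 = 3025 - 57 ≡ 40; y = λ·(34 - 40) - 5 ≡ 31. → (40, 31)

(40, 31)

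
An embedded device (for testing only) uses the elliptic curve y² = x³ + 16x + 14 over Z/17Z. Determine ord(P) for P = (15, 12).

5

2P: tangent at (15, 12): λ = (3·15² + 16)/(2·12) ≡ 11/7. 7⁻¹ ≡ 5 (mod 17), so λ ≡ 11·5 ≡ 4.
  x = λ² - 15 - 15 = 16 - 30 ≡ 3; y = λ·(15 - 3) - 12 ≡ 2. → (3, 2)
3P: (3, 2) + (15, 12). λ = (12 - 2)/(15 - 3) ≡ 10/12 mod 17. 12⁻¹ ≡ 10 (mod 17), so λ ≡ 15.
  x = λ² - 3 - 15 = 225 - 18 ≡ 3; y = λ·(3 - 3) - 2 ≡ 15. → (3, 15)
4P: (3, 15) + (15, 12). λ = (12 - 15)/(15 - 3) ≡ 14/12 mod 17. 12⁻¹ ≡ 10 (mod 17), so λ ≡ 4.
  x = λ² - 3 - 15 = 16 - 18 ≡ 15; y = λ·(3 - 15) - 15 ≡ 5. → (15, 5)
5P: (15, 5) + (15, 12): same x and y₁ ≡ -y₂, so the sum is O.
5P = O, so the order is 5.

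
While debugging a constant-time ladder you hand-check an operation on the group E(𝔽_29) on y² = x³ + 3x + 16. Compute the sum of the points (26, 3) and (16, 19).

(0, 25)

(26, 3) + (16, 19). λ = (19 - 3)/(16 - 26) ≡ 16/19 mod 29. 19⁻¹ ≡ 26 (mod 29) since 19·26 = 494 ≡ 1, so λ ≡ 10.
  x = λ² - 26 - 16 = 100 - 42 ≡ 0; y = λ·(26 - 0) - 3 ≡ 25. → (0, 25)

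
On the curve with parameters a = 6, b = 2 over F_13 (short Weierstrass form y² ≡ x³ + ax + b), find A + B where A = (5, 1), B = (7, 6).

(5, 1) + (7, 6). λ = (6 - 1)/(7 - 5) ≡ 5/2 mod 13. 2⁻¹ ≡ 7 (mod 13), so λ ≡ 9.
  x = λ² - 5 - 7 = 81 - 12 ≡ 4; y = λ·(5 - 4) - 1 ≡ 8. → (4, 8)

(4, 8)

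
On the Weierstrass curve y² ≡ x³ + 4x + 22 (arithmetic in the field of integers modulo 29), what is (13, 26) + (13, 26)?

(12, 0)

tangent at (13, 26): λ = (3·13² + 4)/(2·26) ≡ 18/23. 23⁻¹ ≡ 24 (mod 29) since 23·24 = 552 ≡ 1, so λ ≡ 18·24 ≡ 26.
  x = λ² - 13 - 13 = 676 - 26 ≡ 12; y = λ·(13 - 12) - 26 ≡ 0. → (12, 0)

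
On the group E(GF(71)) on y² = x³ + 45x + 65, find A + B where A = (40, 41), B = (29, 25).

(27, 36)

(40, 41) + (29, 25). λ = (25 - 41)/(29 - 40) ≡ 55/60 mod 71. 60⁻¹ ≡ 58 (mod 71) since 60·58 = 3480 ≡ 1, so λ ≡ 66.
  x = λ² - 40 - 29 = 4356 - 69 ≡ 27; y = λ·(40 - 27) - 41 ≡ 36. → (27, 36)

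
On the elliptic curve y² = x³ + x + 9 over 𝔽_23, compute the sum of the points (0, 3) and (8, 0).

(0, 3) + (8, 0). λ = (0 - 3)/(8 - 0) ≡ 20/8 mod 23. 8⁻¹ ≡ 3 (mod 23), so λ ≡ 14.
  x = λ² - 0 - 8 = 196 - 8 ≡ 4; y = λ·(0 - 4) - 3 ≡ 10. → (4, 10)

(4, 10)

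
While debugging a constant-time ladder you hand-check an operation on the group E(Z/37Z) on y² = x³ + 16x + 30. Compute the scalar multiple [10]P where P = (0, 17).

(8, 2)

Double-and-add on 10 = (1010)₂. Start with P = (0, 17) for the leading 1-bit.
double: tangent at (0, 17): λ = (3·0² + 16)/(2·17) ≡ 16/34. 34⁻¹ ≡ 12 (mod 37) since 34·12 = 408 ≡ 1, so λ ≡ 16·12 ≡ 7.
  x = λ² - 0 - 0 = 49 - 0 ≡ 12; y = λ·(0 - 12) - 17 ≡ 10. → (12, 10)
double: tangent at (12, 10): λ = (3·12² + 16)/(2·10) ≡ 4/20. 20⁻¹ ≡ 13 (mod 37), so λ ≡ 4·13 ≡ 15.
  x = λ² - 12 - 12 = 225 - 24 ≡ 16; y = λ·(12 - 16) - 10 ≡ 4. → (16, 4)
add P: (16, 4) + (0, 17). λ = (17 - 4)/(0 - 16) ≡ 13/21 mod 37. 21⁻¹ ≡ 30 (mod 37) since 21·30 = 630 ≡ 1, so λ ≡ 20.
  x = λ² - 16 - 0 = 400 - 16 ≡ 14; y = λ·(16 - 14) - 4 ≡ 36. → (14, 36)
double: tangent at (14, 36): λ = (3·14² + 16)/(2·36) ≡ 12/35. 35⁻¹ ≡ 18 (mod 37), so λ ≡ 12·18 ≡ 31.
  x = λ² - 14 - 14 = 961 - 28 ≡ 8; y = λ·(14 - 8) - 36 ≡ 2. → (8, 2)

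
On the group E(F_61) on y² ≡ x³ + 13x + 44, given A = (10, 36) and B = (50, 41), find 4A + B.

First 4A:
Double-and-add on 4 = (100)₂. Start with A = (10, 36) for the leading 1-bit.
double: tangent at (10, 36): λ = (3·10² + 13)/(2·36) ≡ 8/11. 11⁻¹ ≡ 50 (mod 61), so λ ≡ 8·50 ≡ 34.
  x = λ² - 10 - 10 = 1156 - 20 ≡ 38; y = λ·(10 - 38) - 36 ≡ 49. → (38, 49)
double: tangent at (38, 49): λ = (3·38² + 13)/(2·49) ≡ 14/37. 37⁻¹ ≡ 33 (mod 61) since 37·33 = 1221 ≡ 1, so λ ≡ 14·33 ≡ 35.
  x = λ² - 38 - 38 = 1225 - 76 ≡ 51; y = λ·(38 - 51) - 49 ≡ 45. → (51, 45)
4A = (51, 45).
Finally 4A + B:
(51, 45) + (50, 41). λ = (41 - 45)/(50 - 51) ≡ 57/60 mod 61. 60⁻¹ ≡ 60 (mod 61), so λ ≡ 4.
  x = λ² - 51 - 50 = 16 - 101 ≡ 37; y = λ·(51 - 37) - 45 ≡ 11. → (37, 11)

(37, 11)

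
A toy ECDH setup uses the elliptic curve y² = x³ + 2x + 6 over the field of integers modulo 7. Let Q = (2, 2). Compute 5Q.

Double-and-add on 5 = (101)₂. Start with Q = (2, 2) for the leading 1-bit.
double: tangent at (2, 2): λ = (3·2² + 2)/(2·2) ≡ 0/4. 4⁻¹ ≡ 2 (mod 7), so λ ≡ 0·2 ≡ 0.
  x = λ² - 2 - 2 = 0 - 4 ≡ 3; y = λ·(2 - 3) - 2 ≡ 5. → (3, 5)
double: tangent at (3, 5): λ = (3·3² + 2)/(2·5) ≡ 1/3. 3⁻¹ ≡ 5 (mod 7), so λ ≡ 1·5 ≡ 5.
  x = λ² - 3 - 3 = 25 - 6 ≡ 5; y = λ·(3 - 5) - 5 ≡ 6. → (5, 6)
add Q: (5, 6) + (2, 2). λ = (2 - 6)/(2 - 5) ≡ 3/4 mod 7. 4⁻¹ ≡ 2 (mod 7), so λ ≡ 6.
  x = λ² - 5 - 2 = 36 - 7 ≡ 1; y = λ·(5 - 1) - 6 ≡ 4. → (1, 4)

(1, 4)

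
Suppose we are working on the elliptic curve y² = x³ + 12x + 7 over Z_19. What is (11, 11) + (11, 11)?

tangent at (11, 11): λ = (3·11² + 12)/(2·11) ≡ 14/3. 3⁻¹ ≡ 13 (mod 19), so λ ≡ 14·13 ≡ 11.
  x = λ² - 11 - 11 = 121 - 22 ≡ 4; y = λ·(11 - 4) - 11 ≡ 9. → (4, 9)

(4, 9)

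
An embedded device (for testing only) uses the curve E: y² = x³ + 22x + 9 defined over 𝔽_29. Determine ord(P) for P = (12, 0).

2

2P: (12, 0) + (12, 0): same x and y₁ ≡ -y₂, so the sum is the point at infinity.
2P = the point at infinity, so the order is 2.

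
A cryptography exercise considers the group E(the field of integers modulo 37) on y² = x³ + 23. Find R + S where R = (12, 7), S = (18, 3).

(28, 16)

(12, 7) + (18, 3). λ = (3 - 7)/(18 - 12) ≡ 33/6 mod 37. 6⁻¹ ≡ 31 (mod 37), so λ ≡ 24.
  x = λ² - 12 - 18 = 576 - 30 ≡ 28; y = λ·(12 - 28) - 7 ≡ 16. → (28, 16)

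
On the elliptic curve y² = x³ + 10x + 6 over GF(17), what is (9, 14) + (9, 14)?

(1, 0)

tangent at (9, 14): λ = (3·9² + 10)/(2·14) ≡ 15/11. 11⁻¹ ≡ 14 (mod 17) since 11·14 = 154 ≡ 1, so λ ≡ 15·14 ≡ 6.
  x = λ² - 9 - 9 = 36 - 18 ≡ 1; y = λ·(9 - 1) - 14 ≡ 0. → (1, 0)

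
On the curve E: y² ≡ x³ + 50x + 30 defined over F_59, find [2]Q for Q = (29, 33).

(13, 24)

tangent at (29, 33): λ = (3·29² + 50)/(2·33) ≡ 36/7. 7⁻¹ ≡ 17 (mod 59), so λ ≡ 36·17 ≡ 22.
  x = λ² - 29 - 29 = 484 - 58 ≡ 13; y = λ·(29 - 13) - 33 ≡ 24. → (13, 24)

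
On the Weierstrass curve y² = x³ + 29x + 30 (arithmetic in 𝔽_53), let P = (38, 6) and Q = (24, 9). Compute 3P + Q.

First 3P:
Repeated addition: build up to 3P.
2P: tangent at (38, 6): λ = (3·38² + 29)/(2·6) ≡ 15/12. 12⁻¹ ≡ 31 (mod 53), so λ ≡ 15·31 ≡ 41.
  x = λ² - 38 - 38 = 1681 - 76 ≡ 15; y = λ·(38 - 15) - 6 ≡ 36. → (15, 36)
3P: (15, 36) + (38, 6). λ = (6 - 36)/(38 - 15) ≡ 23/23 mod 53. 23⁻¹ ≡ 30 (mod 53) since 23·30 = 690 ≡ 1, so λ ≡ 1.
  x = λ² - 15 - 38 = 1 - 53 ≡ 1; y = λ·(15 - 1) - 36 ≡ 31. → (1, 31)
3P = (1, 31).
Finally 3P + Q:
(1, 31) + (24, 9). λ = (9 - 31)/(24 - 1) ≡ 31/23 mod 53. 23⁻¹ ≡ 30 (mod 53) since 23·30 = 690 ≡ 1, so λ ≡ 29.
  x = λ² - 1 - 24 = 841 - 25 ≡ 21; y = λ·(1 - 21) - 31 ≡ 25. → (21, 25)

(21, 25)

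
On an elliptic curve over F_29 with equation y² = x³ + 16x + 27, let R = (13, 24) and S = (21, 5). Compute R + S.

(13, 24) + (21, 5). λ = (5 - 24)/(21 - 13) ≡ 10/8 mod 29. 8⁻¹ ≡ 11 (mod 29), so λ ≡ 23.
  x = λ² - 13 - 21 = 529 - 34 ≡ 2; y = λ·(13 - 2) - 24 ≡ 26. → (2, 26)

(2, 26)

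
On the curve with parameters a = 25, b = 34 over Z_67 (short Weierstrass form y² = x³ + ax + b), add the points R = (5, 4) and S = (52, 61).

(5, 4) + (52, 61). λ = (61 - 4)/(52 - 5) ≡ 57/47 mod 67. 47⁻¹ ≡ 10 (mod 67), so λ ≡ 34.
  x = λ² - 5 - 52 = 1156 - 57 ≡ 27; y = λ·(5 - 27) - 4 ≡ 52. → (27, 52)

(27, 52)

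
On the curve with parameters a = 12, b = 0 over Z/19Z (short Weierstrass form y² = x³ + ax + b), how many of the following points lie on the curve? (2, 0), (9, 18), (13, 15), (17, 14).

(2, 0): 0² ≡ 0, rhs ≡ 13 → off.
(9, 18): 18² ≡ 1, rhs ≡ 1 → on.
(13, 15): 15² ≡ 16, rhs ≡ 16 → on.
(17, 14): 14² ≡ 6, rhs ≡ 6 → on.

3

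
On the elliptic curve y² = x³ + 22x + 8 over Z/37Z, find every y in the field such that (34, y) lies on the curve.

x³ + 22x + 8 = 40060 ≡ 26 (mod 37).
Square roots of 26 mod 37: 10 and 27 (since 10² = 100 ≡ 26).

10, 27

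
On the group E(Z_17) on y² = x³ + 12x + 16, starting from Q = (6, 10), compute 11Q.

(14, 15)

Double-and-add on 11 = (1011)₂. Start with Q = (6, 10) for the leading 1-bit.
double: tangent at (6, 10): λ = (3·6² + 12)/(2·10) ≡ 1/3. 3⁻¹ ≡ 6 (mod 17), so λ ≡ 1·6 ≡ 6.
  x = λ² - 6 - 6 = 36 - 12 ≡ 7; y = λ·(6 - 7) - 10 ≡ 1. → (7, 1)
double: tangent at (7, 1): λ = (3·7² + 12)/(2·1) ≡ 6/2. 2⁻¹ ≡ 9 (mod 17), so λ ≡ 6·9 ≡ 3.
  x = λ² - 7 - 7 = 9 - 14 ≡ 12; y = λ·(7 - 12) - 1 ≡ 1. → (12, 1)
add Q: (12, 1) + (6, 10). λ = (10 - 1)/(6 - 12) ≡ 9/11 mod 17. 11⁻¹ ≡ 14 (mod 17) since 11·14 = 154 ≡ 1, so λ ≡ 7.
  x = λ² - 12 - 6 = 49 - 18 ≡ 14; y = λ·(12 - 14) - 1 ≡ 2. → (14, 2)
double: tangent at (14, 2): λ = (3·14² + 12)/(2·2) ≡ 5/4. 4⁻¹ ≡ 13 (mod 17), so λ ≡ 5·13 ≡ 14.
  x = λ² - 14 - 14 = 196 - 28 ≡ 15; y = λ·(14 - 15) - 2 ≡ 1. → (15, 1)
add Q: (15, 1) + (6, 10). λ = (10 - 1)/(6 - 15) ≡ 9/8 mod 17. 8⁻¹ ≡ 15 (mod 17) since 8·15 = 120 ≡ 1, so λ ≡ 16.
  x = λ² - 15 - 6 = 256 - 21 ≡ 14; y = λ·(15 - 14) - 1 ≡ 15. → (14, 15)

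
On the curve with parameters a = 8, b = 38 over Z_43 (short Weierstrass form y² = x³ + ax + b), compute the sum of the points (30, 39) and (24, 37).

(13, 24)

(30, 39) + (24, 37). λ = (37 - 39)/(24 - 30) ≡ 41/37 mod 43. 37⁻¹ ≡ 7 (mod 43) since 37·7 = 259 ≡ 1, so λ ≡ 29.
  x = λ² - 30 - 24 = 841 - 54 ≡ 13; y = λ·(30 - 13) - 39 ≡ 24. → (13, 24)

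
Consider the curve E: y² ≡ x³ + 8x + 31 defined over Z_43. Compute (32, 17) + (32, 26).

The two points share x = 32 and their y-coordinates satisfy 17 + 26 ≡ 0 (mod 43), so they are inverses. Their sum is ∞.

O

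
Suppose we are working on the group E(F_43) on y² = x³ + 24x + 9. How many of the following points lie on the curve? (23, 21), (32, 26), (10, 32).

0

(23, 21): 21² ≡ 11, rhs ≡ 0 → off.
(32, 26): 26² ≡ 31, rhs ≡ 5 → off.
(10, 32): 32² ≡ 35, rhs ≡ 2 → off.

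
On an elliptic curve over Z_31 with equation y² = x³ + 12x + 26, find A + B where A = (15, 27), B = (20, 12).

(15, 27) + (20, 12). λ = (12 - 27)/(20 - 15) ≡ 16/5 mod 31. 5⁻¹ ≡ 25 (mod 31), so λ ≡ 28.
  x = λ² - 15 - 20 = 784 - 35 ≡ 5; y = λ·(15 - 5) - 27 ≡ 5. → (5, 5)

(5, 5)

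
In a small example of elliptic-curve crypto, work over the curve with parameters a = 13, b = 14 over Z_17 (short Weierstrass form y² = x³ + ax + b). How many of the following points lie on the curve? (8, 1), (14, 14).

1

(8, 1): 1² ≡ 1, rhs ≡ 1 → on.
(14, 14): 14² ≡ 9, rhs ≡ 16 → off.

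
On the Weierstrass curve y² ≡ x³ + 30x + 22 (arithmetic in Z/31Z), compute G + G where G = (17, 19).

tangent at (17, 19): λ = (3·17² + 30)/(2·19) ≡ 29/7. 7⁻¹ ≡ 9 (mod 31) since 7·9 = 63 ≡ 1, so λ ≡ 29·9 ≡ 13.
  x = λ² - 17 - 17 = 169 - 34 ≡ 11; y = λ·(17 - 11) - 19 ≡ 28. → (11, 28)

(11, 28)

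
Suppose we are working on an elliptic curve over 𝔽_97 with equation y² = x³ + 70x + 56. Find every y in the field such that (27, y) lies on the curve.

17, 80

x³ + 70x + 56 = 21629 ≡ 95 (mod 97).
Square roots of 95 mod 97: 17 and 80 (since 17² = 289 ≡ 95).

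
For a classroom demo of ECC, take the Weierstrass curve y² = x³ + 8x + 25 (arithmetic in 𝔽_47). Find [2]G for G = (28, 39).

tangent at (28, 39): λ = (3·28² + 8)/(2·39) ≡ 10/31. 31⁻¹ ≡ 44 (mod 47) since 31·44 = 1364 ≡ 1, so λ ≡ 10·44 ≡ 17.
  x = λ² - 28 - 28 = 289 - 56 ≡ 45; y = λ·(28 - 45) - 39 ≡ 1. → (45, 1)

(45, 1)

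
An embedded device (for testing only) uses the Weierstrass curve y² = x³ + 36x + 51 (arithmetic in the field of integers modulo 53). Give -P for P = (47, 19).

(47, 34)

-(47, 19) = (47, -19 mod 53) = (47, 34).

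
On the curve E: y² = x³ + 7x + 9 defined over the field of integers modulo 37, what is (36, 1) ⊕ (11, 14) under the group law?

(31, 26)

(36, 1) + (11, 14). λ = (14 - 1)/(11 - 36) ≡ 13/12 mod 37. 12⁻¹ ≡ 34 (mod 37), so λ ≡ 35.
  x = λ² - 36 - 11 = 1225 - 47 ≡ 31; y = λ·(36 - 31) - 1 ≡ 26. → (31, 26)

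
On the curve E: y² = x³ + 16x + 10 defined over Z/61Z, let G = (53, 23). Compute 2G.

(12, 51)

tangent at (53, 23): λ = (3·53² + 16)/(2·23) ≡ 25/46. 46⁻¹ ≡ 4 (mod 61) since 46·4 = 184 ≡ 1, so λ ≡ 25·4 ≡ 39.
  x = λ² - 53 - 53 = 1521 - 106 ≡ 12; y = λ·(53 - 12) - 23 ≡ 51. → (12, 51)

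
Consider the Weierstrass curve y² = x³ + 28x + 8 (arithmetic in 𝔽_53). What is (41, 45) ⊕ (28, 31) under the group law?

(46, 23)

(41, 45) + (28, 31). λ = (31 - 45)/(28 - 41) ≡ 39/40 mod 53. 40⁻¹ ≡ 4 (mod 53), so λ ≡ 50.
  x = λ² - 41 - 28 = 2500 - 69 ≡ 46; y = λ·(41 - 46) - 45 ≡ 23. → (46, 23)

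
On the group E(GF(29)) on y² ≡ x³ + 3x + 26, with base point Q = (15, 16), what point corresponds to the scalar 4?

Double-and-add on 4 = (100)₂. Start with Q = (15, 16) for the leading 1-bit.
double: tangent at (15, 16): λ = (3·15² + 3)/(2·16) ≡ 11/3. 3⁻¹ ≡ 10 (mod 29) since 3·10 = 30 ≡ 1, so λ ≡ 11·10 ≡ 23.
  x = λ² - 15 - 15 = 529 - 30 ≡ 6; y = λ·(15 - 6) - 16 ≡ 17. → (6, 17)
double: tangent at (6, 17): λ = (3·6² + 3)/(2·17) ≡ 24/5. 5⁻¹ ≡ 6 (mod 29), so λ ≡ 24·6 ≡ 28.
  x = λ² - 6 - 6 = 784 - 12 ≡ 18; y = λ·(6 - 18) - 17 ≡ 24. → (18, 24)

(18, 24)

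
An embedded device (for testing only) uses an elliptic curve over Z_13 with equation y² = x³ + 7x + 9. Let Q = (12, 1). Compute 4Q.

(1, 11)

Repeated addition: build up to 4Q.
2Q: tangent at (12, 1): λ = (3·12² + 7)/(2·1) ≡ 10/2. 2⁻¹ ≡ 7 (mod 13), so λ ≡ 10·7 ≡ 5.
  x = λ² - 12 - 12 = 25 - 24 ≡ 1; y = λ·(12 - 1) - 1 ≡ 2. → (1, 2)
3Q: (1, 2) + (12, 1). λ = (1 - 2)/(12 - 1) ≡ 12/11 mod 13. 11⁻¹ ≡ 6 (mod 13) since 11·6 = 66 ≡ 1, so λ ≡ 7.
  x = λ² - 1 - 12 = 49 - 13 ≡ 10; y = λ·(1 - 10) - 2 ≡ 0. → (10, 0)
4Q: (10, 0) + (12, 1). λ = (1 - 0)/(12 - 10) ≡ 1/2 mod 13. 2⁻¹ ≡ 7 (mod 13), so λ ≡ 7.
  x = λ² - 10 - 12 = 49 - 22 ≡ 1; y = λ·(10 - 1) - 0 ≡ 11. → (1, 11)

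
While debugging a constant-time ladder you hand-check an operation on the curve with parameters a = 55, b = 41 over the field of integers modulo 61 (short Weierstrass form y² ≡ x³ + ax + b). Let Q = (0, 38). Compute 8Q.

Double-and-add on 8 = (1000)₂. Start with Q = (0, 38) for the leading 1-bit.
double: tangent at (0, 38): λ = (3·0² + 55)/(2·38) ≡ 55/15. 15⁻¹ ≡ 57 (mod 61), so λ ≡ 55·57 ≡ 24.
  x = λ² - 0 - 0 = 576 - 0 ≡ 27; y = λ·(0 - 27) - 38 ≡ 46. → (27, 46)
double: tangent at (27, 46): λ = (3·27² + 55)/(2·46) ≡ 46/31. 31⁻¹ ≡ 2 (mod 61), so λ ≡ 46·2 ≡ 31.
  x = λ² - 27 - 27 = 961 - 54 ≡ 53; y = λ·(27 - 53) - 46 ≡ 2. → (53, 2)
double: tangent at (53, 2): λ = (3·53² + 55)/(2·2) ≡ 3/4. 4⁻¹ ≡ 46 (mod 61) since 4·46 = 184 ≡ 1, so λ ≡ 3·46 ≡ 16.
  x = λ² - 53 - 53 = 256 - 106 ≡ 28; y = λ·(53 - 28) - 2 ≡ 32. → (28, 32)

(28, 32)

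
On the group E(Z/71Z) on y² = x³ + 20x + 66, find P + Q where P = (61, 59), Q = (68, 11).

(18, 62)

(61, 59) + (68, 11). λ = (11 - 59)/(68 - 61) ≡ 23/7 mod 71. 7⁻¹ ≡ 61 (mod 71) since 7·61 = 427 ≡ 1, so λ ≡ 54.
  x = λ² - 61 - 68 = 2916 - 129 ≡ 18; y = λ·(61 - 18) - 59 ≡ 62. → (18, 62)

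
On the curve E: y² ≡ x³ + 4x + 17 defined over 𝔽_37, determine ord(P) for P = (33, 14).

5

2P: tangent at (33, 14): λ = (3·33² + 4)/(2·14) ≡ 15/28. 28⁻¹ ≡ 4 (mod 37), so λ ≡ 15·4 ≡ 23.
  x = λ² - 33 - 33 = 529 - 66 ≡ 19; y = λ·(33 - 19) - 14 ≡ 12. → (19, 12)
3P: (19, 12) + (33, 14). λ = (14 - 12)/(33 - 19) ≡ 2/14 mod 37. 14⁻¹ ≡ 8 (mod 37) since 14·8 = 112 ≡ 1, so λ ≡ 16.
  x = λ² - 19 - 33 = 256 - 52 ≡ 19; y = λ·(19 - 19) - 12 ≡ 25. → (19, 25)
4P: (19, 25) + (33, 14). λ = (14 - 25)/(33 - 19) ≡ 26/14 mod 37. 14⁻¹ ≡ 8 (mod 37), so λ ≡ 23.
  x = λ² - 19 - 33 = 529 - 52 ≡ 33; y = λ·(19 - 33) - 25 ≡ 23. → (33, 23)
5P: (33, 23) + (33, 14): same x and y₁ ≡ -y₂, so the sum is 𝒪.
5P = 𝒪, so the order is 5.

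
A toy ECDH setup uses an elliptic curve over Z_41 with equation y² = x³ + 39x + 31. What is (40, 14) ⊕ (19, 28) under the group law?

(28, 19)

(40, 14) + (19, 28). λ = (28 - 14)/(19 - 40) ≡ 14/20 mod 41. 20⁻¹ ≡ 39 (mod 41), so λ ≡ 13.
  x = λ² - 40 - 19 = 169 - 59 ≡ 28; y = λ·(40 - 28) - 14 ≡ 19. → (28, 19)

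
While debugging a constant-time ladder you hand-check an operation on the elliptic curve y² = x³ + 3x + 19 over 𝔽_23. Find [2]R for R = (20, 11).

tangent at (20, 11): λ = (3·20² + 3)/(2·11) ≡ 7/22. 22⁻¹ ≡ 22 (mod 23) since 22·22 = 484 ≡ 1, so λ ≡ 7·22 ≡ 16.
  x = λ² - 20 - 20 = 256 - 40 ≡ 9; y = λ·(20 - 9) - 11 ≡ 4. → (9, 4)

(9, 4)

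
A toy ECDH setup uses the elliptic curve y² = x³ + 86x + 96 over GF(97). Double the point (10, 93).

(71, 13)

tangent at (10, 93): λ = (3·10² + 86)/(2·93) ≡ 95/89. 89⁻¹ ≡ 12 (mod 97) since 89·12 = 1068 ≡ 1, so λ ≡ 95·12 ≡ 73.
  x = λ² - 10 - 10 = 5329 - 20 ≡ 71; y = λ·(10 - 71) - 93 ≡ 13. → (71, 13)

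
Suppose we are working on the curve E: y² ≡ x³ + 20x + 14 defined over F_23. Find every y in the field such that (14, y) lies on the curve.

x³ + 20x + 14 = 3038 ≡ 2 (mod 23).
Square roots of 2 mod 23: 5 and 18 (since 5² = 25 ≡ 2).

5, 18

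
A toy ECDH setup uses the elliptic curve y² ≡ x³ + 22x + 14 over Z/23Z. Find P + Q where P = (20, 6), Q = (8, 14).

(21, 10)

(20, 6) + (8, 14). λ = (14 - 6)/(8 - 20) ≡ 8/11 mod 23. 11⁻¹ ≡ 21 (mod 23), so λ ≡ 7.
  x = λ² - 20 - 8 = 49 - 28 ≡ 21; y = λ·(20 - 21) - 6 ≡ 10. → (21, 10)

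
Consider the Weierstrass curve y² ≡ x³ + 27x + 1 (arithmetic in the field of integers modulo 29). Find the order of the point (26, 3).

2P: tangent at (26, 3): λ = (3·26² + 27)/(2·3) ≡ 25/6. 6⁻¹ ≡ 5 (mod 29) since 6·5 = 30 ≡ 1, so λ ≡ 25·5 ≡ 9.
  x = λ² - 26 - 26 = 81 - 52 ≡ 0; y = λ·(26 - 0) - 3 ≡ 28. → (0, 28)
3P: (0, 28) + (26, 3). λ = (3 - 28)/(26 - 0) ≡ 4/26 mod 29. 26⁻¹ ≡ 19 (mod 29), so λ ≡ 18.
  x = λ² - 0 - 26 = 324 - 26 ≡ 8; y = λ·(0 - 8) - 28 ≡ 2. → (8, 2)
4P: (8, 2) + (26, 3). λ = (3 - 2)/(26 - 8) ≡ 1/18 mod 29. 18⁻¹ ≡ 21 (mod 29) since 18·21 = 378 ≡ 1, so λ ≡ 21.
  x = λ² - 8 - 26 = 441 - 34 ≡ 1; y = λ·(8 - 1) - 2 ≡ 0. → (1, 0)
5P: (1, 0) + (26, 3). λ = (3 - 0)/(26 - 1) ≡ 3/25 mod 29. 25⁻¹ ≡ 7 (mod 29), so λ ≡ 21.
  x = λ² - 1 - 26 = 441 - 27 ≡ 8; y = λ·(1 - 8) - 0 ≡ 27. → (8, 27)
6P: (8, 27) + (26, 3). λ = (3 - 27)/(26 - 8) ≡ 5/18 mod 29. 18⁻¹ ≡ 21 (mod 29), so λ ≡ 18.
  x = λ² - 8 - 26 = 324 - 34 ≡ 0; y = λ·(8 - 0) - 27 ≡ 1. → (0, 1)
7P: (0, 1) + (26, 3). λ = (3 - 1)/(26 - 0) ≡ 2/26 mod 29. 26⁻¹ ≡ 19 (mod 29), so λ ≡ 9.
  x = λ² - 0 - 26 = 81 - 26 ≡ 26; y = λ·(0 - 26) - 1 ≡ 26. → (26, 26)
8P: (26, 26) + (26, 3): same x and y₁ ≡ -y₂, so the sum is ∞.
8P = ∞, so the order is 8.

8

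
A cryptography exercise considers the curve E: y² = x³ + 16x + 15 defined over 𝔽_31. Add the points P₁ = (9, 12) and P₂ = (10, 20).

(9, 12) + (10, 20). λ = (20 - 12)/(10 - 9) ≡ 8/1 mod 31. 1⁻¹ ≡ 1 (mod 31), so λ ≡ 8.
  x = λ² - 9 - 10 = 64 - 19 ≡ 14; y = λ·(9 - 14) - 12 ≡ 10. → (14, 10)

(14, 10)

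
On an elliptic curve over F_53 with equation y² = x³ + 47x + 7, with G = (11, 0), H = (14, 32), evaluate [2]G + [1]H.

First 2G:
Repeated addition: build up to 2G.
2G: (11, 0) + (11, 0): same x and y₁ ≡ -y₂, so the sum is the point at infinity.
2G = the point at infinity.
Finally 2G + H:
the point at infinity + (14, 32) = (14, 32) (identity).

(14, 32)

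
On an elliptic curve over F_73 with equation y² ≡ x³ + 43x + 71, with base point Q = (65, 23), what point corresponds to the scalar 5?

Repeated addition: build up to 5Q.
2Q: tangent at (65, 23): λ = (3·65² + 43)/(2·23) ≡ 16/46. 46⁻¹ ≡ 27 (mod 73), so λ ≡ 16·27 ≡ 67.
  x = λ² - 65 - 65 = 4489 - 130 ≡ 52; y = λ·(65 - 52) - 23 ≡ 45. → (52, 45)
3Q: (52, 45) + (65, 23). λ = (23 - 45)/(65 - 52) ≡ 51/13 mod 73. 13⁻¹ ≡ 45 (mod 73) since 13·45 = 585 ≡ 1, so λ ≡ 32.
  x = λ² - 52 - 65 = 1024 - 117 ≡ 31; y = λ·(52 - 31) - 45 ≡ 43. → (31, 43)
4Q: (31, 43) + (65, 23). λ = (23 - 43)/(65 - 31) ≡ 53/34 mod 73. 34⁻¹ ≡ 58 (mod 73), so λ ≡ 8.
  x = λ² - 31 - 65 = 64 - 96 ≡ 41; y = λ·(31 - 41) - 43 ≡ 23. → (41, 23)
5Q: (41, 23) + (65, 23). λ = (23 - 23)/(65 - 41) ≡ 0/24 mod 73. 24⁻¹ ≡ 70 (mod 73), so λ ≡ 0.
  x = λ² - 41 - 65 = 0 - 106 ≡ 40; y = λ·(41 - 40) - 23 ≡ 50. → (40, 50)

(40, 50)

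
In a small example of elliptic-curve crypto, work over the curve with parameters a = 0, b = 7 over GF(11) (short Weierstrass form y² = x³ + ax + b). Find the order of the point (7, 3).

12

2P: tangent at (7, 3): λ = (3·7² + 0)/(2·3) ≡ 4/6. 6⁻¹ ≡ 2 (mod 11), so λ ≡ 4·2 ≡ 8.
  x = λ² - 7 - 7 = 64 - 14 ≡ 6; y = λ·(7 - 6) - 3 ≡ 5. → (6, 5)
3P: (6, 5) + (7, 3). λ = (3 - 5)/(7 - 6) ≡ 9/1 mod 11. 1⁻¹ ≡ 1 (mod 11), so λ ≡ 9.
  x = λ² - 6 - 7 = 81 - 13 ≡ 2; y = λ·(6 - 2) - 5 ≡ 9. → (2, 9)
4P: (2, 9) + (7, 3). λ = (3 - 9)/(7 - 2) ≡ 5/5 mod 11. 5⁻¹ ≡ 9 (mod 11), so λ ≡ 1.
  x = λ² - 2 - 7 = 1 - 9 ≡ 3; y = λ·(2 - 3) - 9 ≡ 1. → (3, 1)
5P: (3, 1) + (7, 3). λ = (3 - 1)/(7 - 3) ≡ 2/4 mod 11. 4⁻¹ ≡ 3 (mod 11) since 4·3 = 12 ≡ 1, so λ ≡ 6.
  x = λ² - 3 - 7 = 36 - 10 ≡ 4; y = λ·(3 - 4) - 1 ≡ 4. → (4, 4)
6P: (4, 4) + (7, 3). λ = (3 - 4)/(7 - 4) ≡ 10/3 mod 11. 3⁻¹ ≡ 4 (mod 11) since 3·4 = 12 ≡ 1, so λ ≡ 7.
  x = λ² - 4 - 7 = 49 - 11 ≡ 5; y = λ·(4 - 5) - 4 ≡ 0. → (5, 0)
7P: (5, 0) + (7, 3). λ = (3 - 0)/(7 - 5) ≡ 3/2 mod 11. 2⁻¹ ≡ 6 (mod 11), so λ ≡ 7.
  x = λ² - 5 - 7 = 49 - 12 ≡ 4; y = λ·(5 - 4) - 0 ≡ 7. → (4, 7)
8P: (4, 7) + (7, 3). λ = (3 - 7)/(7 - 4) ≡ 7/3 mod 11. 3⁻¹ ≡ 4 (mod 11) since 3·4 = 12 ≡ 1, so λ ≡ 6.
  x = λ² - 4 - 7 = 36 - 11 ≡ 3; y = λ·(4 - 3) - 7 ≡ 10. → (3, 10)
9P: (3, 10) + (7, 3). λ = (3 - 10)/(7 - 3) ≡ 4/4 mod 11. 4⁻¹ ≡ 3 (mod 11) since 4·3 = 12 ≡ 1, so λ ≡ 1.
  x = λ² - 3 - 7 = 1 - 10 ≡ 2; y = λ·(3 - 2) - 10 ≡ 2. → (2, 2)
10P: (2, 2) + (7, 3). λ = (3 - 2)/(7 - 2) ≡ 1/5 mod 11. 5⁻¹ ≡ 9 (mod 11), so λ ≡ 9.
  x = λ² - 2 - 7 = 81 - 9 ≡ 6; y = λ·(2 - 6) - 2 ≡ 6. → (6, 6)
11P: (6, 6) + (7, 3). λ = (3 - 6)/(7 - 6) ≡ 8/1 mod 11. 1⁻¹ ≡ 1 (mod 11), so λ ≡ 8.
  x = λ² - 6 - 7 = 64 - 13 ≡ 7; y = λ·(6 - 7) - 6 ≡ 8. → (7, 8)
12P: (7, 8) + (7, 3): same x and y₁ ≡ -y₂, so the sum is ∞.
12P = ∞, so the order is 12.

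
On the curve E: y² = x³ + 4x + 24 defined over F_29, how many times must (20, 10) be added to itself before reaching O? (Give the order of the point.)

2P: tangent at (20, 10): λ = (3·20² + 4)/(2·10) ≡ 15/20. 20⁻¹ ≡ 16 (mod 29), so λ ≡ 15·16 ≡ 8.
  x = λ² - 20 - 20 = 64 - 40 ≡ 24; y = λ·(20 - 24) - 10 ≡ 16. → (24, 16)
3P: (24, 16) + (20, 10). λ = (10 - 16)/(20 - 24) ≡ 23/25 mod 29. 25⁻¹ ≡ 7 (mod 29) since 25·7 = 175 ≡ 1, so λ ≡ 16.
  x = λ² - 24 - 20 = 256 - 44 ≡ 9; y = λ·(24 - 9) - 16 ≡ 21. → (9, 21)
4P: (9, 21) + (20, 10). λ = (10 - 21)/(20 - 9) ≡ 18/11 mod 29. 11⁻¹ ≡ 8 (mod 29) since 11·8 = 88 ≡ 1, so λ ≡ 28.
  x = λ² - 9 - 20 = 784 - 29 ≡ 1; y = λ·(9 - 1) - 21 ≡ 0. → (1, 0)
5P: (1, 0) + (20, 10). λ = (10 - 0)/(20 - 1) ≡ 10/19 mod 29. 19⁻¹ ≡ 26 (mod 29), so λ ≡ 28.
  x = λ² - 1 - 20 = 784 - 21 ≡ 9; y = λ·(1 - 9) - 0 ≡ 8. → (9, 8)
6P: (9, 8) + (20, 10). λ = (10 - 8)/(20 - 9) ≡ 2/11 mod 29. 11⁻¹ ≡ 8 (mod 29) since 11·8 = 88 ≡ 1, so λ ≡ 16.
  x = λ² - 9 - 20 = 256 - 29 ≡ 24; y = λ·(9 - 24) - 8 ≡ 13. → (24, 13)
7P: (24, 13) + (20, 10). λ = (10 - 13)/(20 - 24) ≡ 26/25 mod 29. 25⁻¹ ≡ 7 (mod 29) since 25·7 = 175 ≡ 1, so λ ≡ 8.
  x = λ² - 24 - 20 = 64 - 44 ≡ 20; y = λ·(24 - 20) - 13 ≡ 19. → (20, 19)
8P: (20, 19) + (20, 10): same x and y₁ ≡ -y₂, so the sum is O.
8P = O, so the order is 8.

8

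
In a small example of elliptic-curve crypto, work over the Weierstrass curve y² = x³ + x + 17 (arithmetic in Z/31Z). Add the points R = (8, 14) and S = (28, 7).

(8, 14) + (28, 7). λ = (7 - 14)/(28 - 8) ≡ 24/20 mod 31. 20⁻¹ ≡ 14 (mod 31) since 20·14 = 280 ≡ 1, so λ ≡ 26.
  x = λ² - 8 - 28 = 676 - 36 ≡ 20; y = λ·(8 - 20) - 14 ≡ 15. → (20, 15)

(20, 15)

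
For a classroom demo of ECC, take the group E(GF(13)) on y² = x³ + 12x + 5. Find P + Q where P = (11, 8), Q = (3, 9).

(11, 8) + (3, 9). λ = (9 - 8)/(3 - 11) ≡ 1/5 mod 13. 5⁻¹ ≡ 8 (mod 13) since 5·8 = 40 ≡ 1, so λ ≡ 8.
  x = λ² - 11 - 3 = 64 - 14 ≡ 11; y = λ·(11 - 11) - 8 ≡ 5. → (11, 5)

(11, 5)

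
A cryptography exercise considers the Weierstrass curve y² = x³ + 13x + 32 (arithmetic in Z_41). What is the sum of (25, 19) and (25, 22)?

The two points share x = 25 and their y-coordinates satisfy 19 + 22 ≡ 0 (mod 41), so they are inverses. Their sum is O.

O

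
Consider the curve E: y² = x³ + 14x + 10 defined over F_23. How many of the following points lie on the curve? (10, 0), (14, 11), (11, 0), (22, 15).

(10, 0): 0² ≡ 0, rhs ≡ 0 → on.
(14, 11): 11² ≡ 6, rhs ≡ 6 → on.
(11, 0): 0² ≡ 0, rhs ≡ 0 → on.
(22, 15): 15² ≡ 18, rhs ≡ 18 → on.

4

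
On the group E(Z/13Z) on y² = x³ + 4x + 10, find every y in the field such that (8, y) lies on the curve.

none

x³ + 4x + 10 = 554 ≡ 8 (mod 13).
8 is a non-residue mod 13; no y exists.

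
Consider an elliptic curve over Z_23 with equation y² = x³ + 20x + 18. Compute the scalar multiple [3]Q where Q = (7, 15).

(4, 22)

Repeated addition: build up to 3Q.
2Q: tangent at (7, 15): λ = (3·7² + 20)/(2·15) ≡ 6/7. 7⁻¹ ≡ 10 (mod 23) since 7·10 = 70 ≡ 1, so λ ≡ 6·10 ≡ 14.
  x = λ² - 7 - 7 = 196 - 14 ≡ 21; y = λ·(7 - 21) - 15 ≡ 19. → (21, 19)
3Q: (21, 19) + (7, 15). λ = (15 - 19)/(7 - 21) ≡ 19/9 mod 23. 9⁻¹ ≡ 18 (mod 23), so λ ≡ 20.
  x = λ² - 21 - 7 = 400 - 28 ≡ 4; y = λ·(21 - 4) - 19 ≡ 22. → (4, 22)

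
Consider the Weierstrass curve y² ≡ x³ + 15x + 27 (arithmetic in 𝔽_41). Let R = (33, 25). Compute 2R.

(12, 7)

tangent at (33, 25): λ = (3·33² + 15)/(2·25) ≡ 2/9. 9⁻¹ ≡ 32 (mod 41), so λ ≡ 2·32 ≡ 23.
  x = λ² - 33 - 33 = 529 - 66 ≡ 12; y = λ·(33 - 12) - 25 ≡ 7. → (12, 7)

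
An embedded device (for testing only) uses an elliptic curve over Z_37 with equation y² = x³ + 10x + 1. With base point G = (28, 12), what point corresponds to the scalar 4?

Double-and-add on 4 = (100)₂. Start with G = (28, 12) for the leading 1-bit.
double: tangent at (28, 12): λ = (3·28² + 10)/(2·12) ≡ 31/24. 24⁻¹ ≡ 17 (mod 37), so λ ≡ 31·17 ≡ 9.
  x = λ² - 28 - 28 = 81 - 56 ≡ 25; y = λ·(28 - 25) - 12 ≡ 15. → (25, 15)
double: tangent at (25, 15): λ = (3·25² + 10)/(2·15) ≡ 35/30. 30⁻¹ ≡ 21 (mod 37), so λ ≡ 35·21 ≡ 32.
  x = λ² - 25 - 25 = 1024 - 50 ≡ 12; y = λ·(25 - 12) - 15 ≡ 31. → (12, 31)

(12, 31)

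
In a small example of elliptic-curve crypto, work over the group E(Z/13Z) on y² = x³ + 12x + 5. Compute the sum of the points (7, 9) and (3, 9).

(3, 4)

(7, 9) + (3, 9). λ = (9 - 9)/(3 - 7) ≡ 0/9 mod 13. 9⁻¹ ≡ 3 (mod 13), so λ ≡ 0.
  x = λ² - 7 - 3 = 0 - 10 ≡ 3; y = λ·(7 - 3) - 9 ≡ 4. → (3, 4)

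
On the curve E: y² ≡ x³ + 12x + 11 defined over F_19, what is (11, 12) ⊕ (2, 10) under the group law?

(11, 12) + (2, 10). λ = (10 - 12)/(2 - 11) ≡ 17/10 mod 19. 10⁻¹ ≡ 2 (mod 19) since 10·2 = 20 ≡ 1, so λ ≡ 15.
  x = λ² - 11 - 2 = 225 - 13 ≡ 3; y = λ·(11 - 3) - 12 ≡ 13. → (3, 13)

(3, 13)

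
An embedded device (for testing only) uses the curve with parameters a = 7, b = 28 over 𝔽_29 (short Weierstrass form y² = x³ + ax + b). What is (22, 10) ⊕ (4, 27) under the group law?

(26, 26)

(22, 10) + (4, 27). λ = (27 - 10)/(4 - 22) ≡ 17/11 mod 29. 11⁻¹ ≡ 8 (mod 29) since 11·8 = 88 ≡ 1, so λ ≡ 20.
  x = λ² - 22 - 4 = 400 - 26 ≡ 26; y = λ·(22 - 26) - 10 ≡ 26. → (26, 26)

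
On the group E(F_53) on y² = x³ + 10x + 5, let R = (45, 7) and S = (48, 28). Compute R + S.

(45, 7) + (48, 28). λ = (28 - 7)/(48 - 45) ≡ 21/3 mod 53. 3⁻¹ ≡ 18 (mod 53), so λ ≡ 7.
  x = λ² - 45 - 48 = 49 - 93 ≡ 9; y = λ·(45 - 9) - 7 ≡ 33. → (9, 33)

(9, 33)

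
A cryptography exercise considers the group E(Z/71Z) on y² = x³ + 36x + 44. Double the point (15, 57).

tangent at (15, 57): λ = (3·15² + 36)/(2·57) ≡ 1/43. 43⁻¹ ≡ 38 (mod 71) since 43·38 = 1634 ≡ 1, so λ ≡ 1·38 ≡ 38.
  x = λ² - 15 - 15 = 1444 - 30 ≡ 65; y = λ·(15 - 65) - 57 ≡ 31. → (65, 31)

(65, 31)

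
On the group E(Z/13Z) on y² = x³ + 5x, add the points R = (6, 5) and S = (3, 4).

(6, 5) + (3, 4). λ = (4 - 5)/(3 - 6) ≡ 12/10 mod 13. 10⁻¹ ≡ 4 (mod 13), so λ ≡ 9.
  x = λ² - 6 - 3 = 81 - 9 ≡ 7; y = λ·(6 - 7) - 5 ≡ 12. → (7, 12)

(7, 12)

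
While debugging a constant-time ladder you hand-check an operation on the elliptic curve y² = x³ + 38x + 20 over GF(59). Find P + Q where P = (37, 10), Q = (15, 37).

(53, 15)

(37, 10) + (15, 37). λ = (37 - 10)/(15 - 37) ≡ 27/37 mod 59. 37⁻¹ ≡ 8 (mod 59), so λ ≡ 39.
  x = λ² - 37 - 15 = 1521 - 52 ≡ 53; y = λ·(37 - 53) - 10 ≡ 15. → (53, 15)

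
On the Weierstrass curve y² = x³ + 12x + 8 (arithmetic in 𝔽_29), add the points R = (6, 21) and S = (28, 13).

(4, 2)

(6, 21) + (28, 13). λ = (13 - 21)/(28 - 6) ≡ 21/22 mod 29. 22⁻¹ ≡ 4 (mod 29), so λ ≡ 26.
  x = λ² - 6 - 28 = 676 - 34 ≡ 4; y = λ·(6 - 4) - 21 ≡ 2. → (4, 2)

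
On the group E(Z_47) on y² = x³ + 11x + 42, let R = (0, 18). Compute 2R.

(1, 30)

tangent at (0, 18): λ = (3·0² + 11)/(2·18) ≡ 11/36. 36⁻¹ ≡ 17 (mod 47), so λ ≡ 11·17 ≡ 46.
  x = λ² - 0 - 0 = 2116 - 0 ≡ 1; y = λ·(0 - 1) - 18 ≡ 30. → (1, 30)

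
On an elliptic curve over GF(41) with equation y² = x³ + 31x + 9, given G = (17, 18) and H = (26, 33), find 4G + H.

(40, 10)

First 4G:
Double-and-add on 4 = (100)₂. Start with G = (17, 18) for the leading 1-bit.
double: tangent at (17, 18): λ = (3·17² + 31)/(2·18) ≡ 37/36. 36⁻¹ ≡ 8 (mod 41) since 36·8 = 288 ≡ 1, so λ ≡ 37·8 ≡ 9.
  x = λ² - 17 - 17 = 81 - 34 ≡ 6; y = λ·(17 - 6) - 18 ≡ 40. → (6, 40)
double: tangent at (6, 40): λ = (3·6² + 31)/(2·40) ≡ 16/39. 39⁻¹ ≡ 20 (mod 41) since 39·20 = 780 ≡ 1, so λ ≡ 16·20 ≡ 33.
  x = λ² - 6 - 6 = 1089 - 12 ≡ 11; y = λ·(6 - 11) - 40 ≡ 0. → (11, 0)
4G = (11, 0).
Finally 4G + H:
(11, 0) + (26, 33). λ = (33 - 0)/(26 - 11) ≡ 33/15 mod 41. 15⁻¹ ≡ 11 (mod 41), so λ ≡ 35.
  x = λ² - 11 - 26 = 1225 - 37 ≡ 40; y = λ·(11 - 40) - 0 ≡ 10. → (40, 10)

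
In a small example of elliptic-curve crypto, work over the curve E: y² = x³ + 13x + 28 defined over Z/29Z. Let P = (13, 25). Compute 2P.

tangent at (13, 25): λ = (3·13² + 13)/(2·25) ≡ 27/21. 21⁻¹ ≡ 18 (mod 29), so λ ≡ 27·18 ≡ 22.
  x = λ² - 13 - 13 = 484 - 26 ≡ 23; y = λ·(13 - 23) - 25 ≡ 16. → (23, 16)

(23, 16)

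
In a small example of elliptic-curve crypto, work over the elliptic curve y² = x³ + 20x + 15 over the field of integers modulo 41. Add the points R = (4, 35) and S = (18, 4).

(4, 35) + (18, 4). λ = (4 - 35)/(18 - 4) ≡ 10/14 mod 41. 14⁻¹ ≡ 3 (mod 41), so λ ≡ 30.
  x = λ² - 4 - 18 = 900 - 22 ≡ 17; y = λ·(4 - 17) - 35 ≡ 26. → (17, 26)

(17, 26)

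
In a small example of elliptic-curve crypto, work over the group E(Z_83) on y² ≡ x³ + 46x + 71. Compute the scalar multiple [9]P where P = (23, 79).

Double-and-add on 9 = (1001)₂. Start with P = (23, 79) for the leading 1-bit.
double: tangent at (23, 79): λ = (3·23² + 46)/(2·79) ≡ 56/75. 75⁻¹ ≡ 31 (mod 83), so λ ≡ 56·31 ≡ 76.
  x = λ² - 23 - 23 = 5776 - 46 ≡ 3; y = λ·(23 - 3) - 79 ≡ 30. → (3, 30)
double: tangent at (3, 30): λ = (3·3² + 46)/(2·30) ≡ 73/60. 60⁻¹ ≡ 18 (mod 83) since 60·18 = 1080 ≡ 1, so λ ≡ 73·18 ≡ 69.
  x = λ² - 3 - 3 = 4761 - 6 ≡ 24; y = λ·(3 - 24) - 30 ≡ 15. → (24, 15)
double: tangent at (24, 15): λ = (3·24² + 46)/(2·15) ≡ 31/30. 30⁻¹ ≡ 36 (mod 83), so λ ≡ 31·36 ≡ 37.
  x = λ² - 24 - 24 = 1369 - 48 ≡ 76; y = λ·(24 - 76) - 15 ≡ 53. → (76, 53)
add P: (76, 53) + (23, 79). λ = (79 - 53)/(23 - 76) ≡ 26/30 mod 83. 30⁻¹ ≡ 36 (mod 83) since 30·36 = 1080 ≡ 1, so λ ≡ 23.
  x = λ² - 76 - 23 = 529 - 99 ≡ 15; y = λ·(76 - 15) - 53 ≡ 22. → (15, 22)

(15, 22)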